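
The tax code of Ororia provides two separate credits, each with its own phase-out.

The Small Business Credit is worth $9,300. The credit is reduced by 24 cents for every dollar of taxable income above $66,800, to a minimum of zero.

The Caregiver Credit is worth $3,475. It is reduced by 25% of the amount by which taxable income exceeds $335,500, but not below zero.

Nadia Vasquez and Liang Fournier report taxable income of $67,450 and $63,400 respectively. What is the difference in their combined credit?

$156

Nadia ($67,450): Small Business Credit: 24% of the $650 excess over $66,800 is $156; credit = $9,300 − $156 = $9,144. Caregiver Credit: $67,450 is at or below the $335,500 threshold, so the full $3,475 applies. total $9,144 + $3,475 = $12,619
Liang ($63,400): Small Business Credit: $63,400 is at or below the $66,800 threshold, so the full $9,300 applies. Caregiver Credit: $63,400 is at or below the $335,500 threshold, so the full $3,475 applies. total $9,300 + $3,475 = $12,775
Difference: |$12,619 − $12,775| = $156.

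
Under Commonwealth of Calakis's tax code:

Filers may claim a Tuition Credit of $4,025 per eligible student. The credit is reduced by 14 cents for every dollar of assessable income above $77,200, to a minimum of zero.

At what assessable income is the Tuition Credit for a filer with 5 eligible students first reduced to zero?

Full credit = 5 × $4,025 = $20,125.
The credit falls by 14% of each dollar above $77,200, so it reaches zero when the excess is $20,125 / 14% = $143,750: income = $77,200 + $143,750 = $220,950.

$220,950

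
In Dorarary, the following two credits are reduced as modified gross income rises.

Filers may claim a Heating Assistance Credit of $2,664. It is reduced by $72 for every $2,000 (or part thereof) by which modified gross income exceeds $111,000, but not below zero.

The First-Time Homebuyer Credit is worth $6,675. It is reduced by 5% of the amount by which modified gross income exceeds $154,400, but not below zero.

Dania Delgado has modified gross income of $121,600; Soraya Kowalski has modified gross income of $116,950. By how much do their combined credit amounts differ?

$216

Dania ($121,600): Heating Assistance Credit: income exceeds $111,000 by $10,600, which is 6 full-or-partial $2,000 increments; reduction = 6 × $72 = $432, leaving $2,232. First-Time Homebuyer Credit: $121,600 is at or below the $154,400 threshold, so the full $6,675 applies. total $2,232 + $6,675 = $8,907
Soraya ($116,950): Heating Assistance Credit: income exceeds $111,000 by $5,950, which is 3 full-or-partial $2,000 increments; reduction = 3 × $72 = $216, leaving $2,448. First-Time Homebuyer Credit: $116,950 is at or below the $154,400 threshold, so the full $6,675 applies. total $2,448 + $6,675 = $9,123
Difference: |$8,907 − $9,123| = $216.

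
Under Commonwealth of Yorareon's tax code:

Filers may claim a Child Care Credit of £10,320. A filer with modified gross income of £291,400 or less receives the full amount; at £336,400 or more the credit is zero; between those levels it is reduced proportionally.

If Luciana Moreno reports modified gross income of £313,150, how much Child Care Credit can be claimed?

Child Care Credit: £313,150 is £21,750 into a £45,000 phase-out range, leaving 23,250/45,000 of the credit: £10,320 × 23,250/45,000 = £5,332.

£5,332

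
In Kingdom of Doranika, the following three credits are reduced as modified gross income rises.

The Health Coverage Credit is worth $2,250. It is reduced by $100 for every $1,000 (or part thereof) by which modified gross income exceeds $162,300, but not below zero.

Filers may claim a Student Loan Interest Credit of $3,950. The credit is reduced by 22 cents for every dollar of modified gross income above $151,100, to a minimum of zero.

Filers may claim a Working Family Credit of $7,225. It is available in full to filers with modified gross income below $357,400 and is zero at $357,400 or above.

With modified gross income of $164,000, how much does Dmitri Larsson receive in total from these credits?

Health Coverage Credit: income exceeds $162,300 by $1,700, which is 2 full-or-partial $1,000 increments; reduction = 2 × $100 = $200, leaving $2,050.
Student Loan Interest Credit: 22% of the $12,900 excess over $151,100 is $2,838; credit = $3,950 − $2,838 = $1,112.
Working Family Credit: $164,000 is below the $357,400 cutoff, so the full $7,225 applies.
Total: $2,050 + $1,112 + $7,225 = $10,387.

$10,387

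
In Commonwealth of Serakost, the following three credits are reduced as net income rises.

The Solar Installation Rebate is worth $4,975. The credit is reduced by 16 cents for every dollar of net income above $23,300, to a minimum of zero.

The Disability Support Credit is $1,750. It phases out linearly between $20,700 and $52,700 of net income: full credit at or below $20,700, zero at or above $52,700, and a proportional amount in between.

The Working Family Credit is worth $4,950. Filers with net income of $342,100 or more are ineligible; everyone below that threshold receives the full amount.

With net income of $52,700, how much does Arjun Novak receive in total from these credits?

Solar Installation Rebate: 16% of the $29,400 excess over $23,300 is $4,704; credit = $4,975 − $4,704 = $271.
Disability Support Credit: $52,700 is at or above $52,700, so the credit is $0.
Working Family Credit: $52,700 is below the $342,100 cutoff, so the full $4,950 applies.
Total: $271 + $0 + $4,950 = $5,221.

$5,221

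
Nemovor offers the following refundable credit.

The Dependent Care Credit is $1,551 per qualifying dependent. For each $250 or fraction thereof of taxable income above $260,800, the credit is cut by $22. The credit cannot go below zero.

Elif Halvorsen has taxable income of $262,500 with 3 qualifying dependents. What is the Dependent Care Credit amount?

$4,499

Dependent Care Credit: base = 3 × $1,551 = $4,653. income exceeds $260,800 by $1,700, which is 7 full-or-partial $250 increments; reduction = 7 × $22 = $154, leaving $4,499.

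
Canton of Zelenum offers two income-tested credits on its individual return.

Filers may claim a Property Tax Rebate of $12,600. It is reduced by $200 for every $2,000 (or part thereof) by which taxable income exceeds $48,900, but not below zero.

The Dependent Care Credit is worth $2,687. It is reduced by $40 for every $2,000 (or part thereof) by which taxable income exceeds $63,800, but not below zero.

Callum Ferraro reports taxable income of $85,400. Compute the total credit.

$11,047

Property Tax Rebate: income exceeds $48,900 by $36,500, which is 19 full-or-partial $2,000 increments; reduction = 19 × $200 = $3,800, leaving $8,800.
Dependent Care Credit: income exceeds $63,800 by $21,600, which is 11 full-or-partial $2,000 increments; reduction = 11 × $40 = $440, leaving $2,247.
Total: $8,800 + $2,247 = $11,047.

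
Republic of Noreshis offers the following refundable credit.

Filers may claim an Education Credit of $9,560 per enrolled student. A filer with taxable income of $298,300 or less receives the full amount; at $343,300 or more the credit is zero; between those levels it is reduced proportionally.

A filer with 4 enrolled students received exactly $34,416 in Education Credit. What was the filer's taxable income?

$302,800

Full credit = 4 × $9,560 = $38,240.
$34,416 is 34,416/38,240 of the full $38,240, so 3,824/38,240 of the $45,000 range has been used: income = $298,300 + $45,000 × 3,824/38,240 = $302,800.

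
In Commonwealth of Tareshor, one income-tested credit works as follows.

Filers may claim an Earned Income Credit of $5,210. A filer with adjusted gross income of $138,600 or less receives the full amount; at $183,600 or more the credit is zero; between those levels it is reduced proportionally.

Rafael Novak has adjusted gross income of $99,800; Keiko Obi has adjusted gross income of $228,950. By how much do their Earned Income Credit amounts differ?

Rafael ($99,800): Earned Income Credit: $99,800 is at or below the $138,600 threshold, so the full $5,210 applies.
Keiko ($228,950): Earned Income Credit: $228,950 is at or above $183,600, so the credit is $0.
Difference: |$5,210 − $0| = $5,210.

$5,210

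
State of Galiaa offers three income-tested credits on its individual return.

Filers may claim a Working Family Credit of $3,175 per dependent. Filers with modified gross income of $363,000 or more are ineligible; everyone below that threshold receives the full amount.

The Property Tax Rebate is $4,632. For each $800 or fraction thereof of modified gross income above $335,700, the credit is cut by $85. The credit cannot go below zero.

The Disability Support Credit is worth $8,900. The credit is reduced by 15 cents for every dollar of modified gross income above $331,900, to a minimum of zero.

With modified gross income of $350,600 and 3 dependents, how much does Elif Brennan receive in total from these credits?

Working Family Credit: base = 3 × $3,175 = $9,525. $350,600 is below the $363,000 cutoff, so the full $9,525 applies.
Property Tax Rebate: income exceeds $335,700 by $14,900, which is 19 full-or-partial $800 increments; reduction = 19 × $85 = $1,615, leaving $3,017.
Disability Support Credit: 15% of the $18,700 excess over $331,900 is $2,805; credit = $8,900 − $2,805 = $6,095.
Total: $9,525 + $3,017 + $6,095 = $18,637.

$18,637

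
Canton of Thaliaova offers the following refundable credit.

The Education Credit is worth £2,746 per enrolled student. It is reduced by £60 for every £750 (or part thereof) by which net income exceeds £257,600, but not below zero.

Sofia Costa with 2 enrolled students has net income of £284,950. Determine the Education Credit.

Education Credit: base = 2 × £2,746 = £5,492. income exceeds £257,600 by £27,350, which is 37 full-or-partial £750 increments; reduction = 37 × £60 = £2,220, leaving £3,272.

£3,272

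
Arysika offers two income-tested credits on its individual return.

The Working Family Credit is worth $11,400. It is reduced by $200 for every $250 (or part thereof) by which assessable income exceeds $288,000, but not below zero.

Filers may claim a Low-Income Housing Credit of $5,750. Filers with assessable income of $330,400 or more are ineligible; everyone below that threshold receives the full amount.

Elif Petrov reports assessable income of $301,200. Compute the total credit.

Working Family Credit: income exceeds $288,000 by $13,200, which is 53 full-or-partial $250 increments; reduction = 53 × $200 = $10,600, leaving $800.
Low-Income Housing Credit: $301,200 is below the $330,400 cutoff, so the full $5,750 applies.
Total: $800 + $5,750 = $6,550.

$6,550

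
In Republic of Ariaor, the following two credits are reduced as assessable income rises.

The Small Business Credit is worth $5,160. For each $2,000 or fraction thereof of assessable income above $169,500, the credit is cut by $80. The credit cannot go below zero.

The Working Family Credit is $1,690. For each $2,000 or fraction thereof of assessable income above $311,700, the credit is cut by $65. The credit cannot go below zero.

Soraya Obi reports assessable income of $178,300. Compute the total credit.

Small Business Credit: income exceeds $169,500 by $8,800, which is 5 full-or-partial $2,000 increments; reduction = 5 × $80 = $400, leaving $4,760.
Working Family Credit: $178,300 is at or below the $311,700 threshold, so the full $1,690 applies.
Total: $4,760 + $1,690 = $6,450.

$6,450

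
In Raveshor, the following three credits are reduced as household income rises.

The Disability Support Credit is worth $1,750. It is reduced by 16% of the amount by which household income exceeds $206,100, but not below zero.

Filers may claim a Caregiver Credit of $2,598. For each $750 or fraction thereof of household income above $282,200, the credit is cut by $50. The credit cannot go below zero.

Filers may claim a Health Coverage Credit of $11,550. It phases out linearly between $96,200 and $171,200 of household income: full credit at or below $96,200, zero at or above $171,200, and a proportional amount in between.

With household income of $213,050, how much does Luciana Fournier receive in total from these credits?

Disability Support Credit: 16% of the $6,950 excess over $206,100 is $1,112; credit = $1,750 − $1,112 = $638.
Caregiver Credit: $213,050 is at or below the $282,200 threshold, so the full $2,598 applies.
Health Coverage Credit: $213,050 is at or above $171,200, so the credit is $0.
Total: $638 + $2,598 + $0 = $3,236.

$3,236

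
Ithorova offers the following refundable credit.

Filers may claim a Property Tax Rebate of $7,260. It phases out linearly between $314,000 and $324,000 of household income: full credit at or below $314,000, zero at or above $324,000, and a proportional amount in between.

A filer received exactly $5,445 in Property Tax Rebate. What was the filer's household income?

$5,445 is 5,445/7,260 of the full $7,260, so 1,815/7,260 of the $10,000 range has been used: income = $314,000 + $10,000 × 1,815/7,260 = $316,500.

$316,500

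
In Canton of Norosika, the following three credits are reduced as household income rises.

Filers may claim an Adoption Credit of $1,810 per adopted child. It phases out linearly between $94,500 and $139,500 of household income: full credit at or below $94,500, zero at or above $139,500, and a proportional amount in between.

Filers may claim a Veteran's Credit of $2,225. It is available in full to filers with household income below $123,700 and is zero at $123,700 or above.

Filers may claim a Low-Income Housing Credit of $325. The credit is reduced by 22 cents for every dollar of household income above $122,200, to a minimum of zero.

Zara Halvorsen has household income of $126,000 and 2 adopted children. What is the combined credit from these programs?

Adoption Credit: base = 2 × $1,810 = $3,620. $126,000 is $31,500 into a $45,000 phase-out range, leaving 13,500/45,000 of the credit: $3,620 × 13,500/45,000 = $1,086.
Veteran's Credit: $126,000 meets or exceeds the $123,700 cutoff, so the credit is $0.
Low-Income Housing Credit: 22% of the $3,800 excess over $122,200 is $836 ≥ base, so the credit is $0.
Total: $1,086 + $0 + $0 = $1,086.

$1,086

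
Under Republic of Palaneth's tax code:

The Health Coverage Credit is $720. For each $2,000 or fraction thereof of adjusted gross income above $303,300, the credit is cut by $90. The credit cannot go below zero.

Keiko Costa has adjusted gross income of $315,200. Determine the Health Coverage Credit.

$180

Health Coverage Credit: income exceeds $303,300 by $11,900, which is 6 full-or-partial $2,000 increments; reduction = 6 × $90 = $540, leaving $180.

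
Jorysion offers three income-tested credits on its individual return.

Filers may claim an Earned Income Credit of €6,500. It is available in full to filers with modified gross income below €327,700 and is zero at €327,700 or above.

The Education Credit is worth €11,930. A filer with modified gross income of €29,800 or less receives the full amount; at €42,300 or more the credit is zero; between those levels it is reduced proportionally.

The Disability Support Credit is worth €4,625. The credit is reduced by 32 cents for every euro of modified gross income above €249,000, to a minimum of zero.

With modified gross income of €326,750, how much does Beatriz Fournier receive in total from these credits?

€6,500

Earned Income Credit: €326,750 is below the €327,700 cutoff, so the full €6,500 applies.
Education Credit: €326,750 is at or above €42,300, so the credit is €0.
Disability Support Credit: 32% of the €77,750 excess over €249,000 is €24,880 ≥ base, so the credit is €0.
Total: €6,500 + €0 + €0 = €6,500.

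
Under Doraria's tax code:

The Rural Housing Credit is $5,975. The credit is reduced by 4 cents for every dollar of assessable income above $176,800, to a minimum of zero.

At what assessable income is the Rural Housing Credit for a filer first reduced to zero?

The credit falls by 4% of each dollar above $176,800, so it reaches zero when the excess is $5,975 / 4% = $149,375: income = $176,800 + $149,375 = $326,175.

$326,175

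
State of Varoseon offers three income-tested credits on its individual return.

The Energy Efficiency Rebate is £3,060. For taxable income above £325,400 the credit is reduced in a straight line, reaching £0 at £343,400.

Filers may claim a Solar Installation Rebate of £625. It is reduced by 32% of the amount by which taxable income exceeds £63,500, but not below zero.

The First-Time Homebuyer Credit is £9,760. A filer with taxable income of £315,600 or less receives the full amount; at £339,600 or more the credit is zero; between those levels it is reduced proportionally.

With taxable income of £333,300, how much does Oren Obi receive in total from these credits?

£4,279

Energy Efficiency Rebate: £333,300 is £7,900 into a £18,000 phase-out range, leaving 10,100/18,000 of the credit: £3,060 × 10,100/18,000 = £1,717.
Solar Installation Rebate: 32% of the £269,800 excess over £63,500 is £86,336 ≥ base, so the credit is £0.
First-Time Homebuyer Credit: £333,300 is £17,700 into a £24,000 phase-out range, leaving 6,300/24,000 of the credit: £9,760 × 6,300/24,000 = £2,562.
Total: £1,717 + £0 + £2,562 = £4,279.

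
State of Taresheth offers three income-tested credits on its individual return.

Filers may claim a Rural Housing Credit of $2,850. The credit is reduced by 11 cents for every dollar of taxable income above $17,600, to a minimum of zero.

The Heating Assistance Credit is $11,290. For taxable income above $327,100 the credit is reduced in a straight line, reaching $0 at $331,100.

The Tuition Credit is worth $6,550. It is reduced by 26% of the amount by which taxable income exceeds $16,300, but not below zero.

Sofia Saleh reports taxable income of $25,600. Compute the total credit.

$17,392

Rural Housing Credit: 11% of the $8,000 excess over $17,600 is $880; credit = $2,850 − $880 = $1,970.
Heating Assistance Credit: $25,600 is at or below the $327,100 threshold, so the full $11,290 applies.
Tuition Credit: 26% of the $9,300 excess over $16,300 is $2,418; credit = $6,550 − $2,418 = $4,132.
Total: $1,970 + $11,290 + $4,132 = $17,392.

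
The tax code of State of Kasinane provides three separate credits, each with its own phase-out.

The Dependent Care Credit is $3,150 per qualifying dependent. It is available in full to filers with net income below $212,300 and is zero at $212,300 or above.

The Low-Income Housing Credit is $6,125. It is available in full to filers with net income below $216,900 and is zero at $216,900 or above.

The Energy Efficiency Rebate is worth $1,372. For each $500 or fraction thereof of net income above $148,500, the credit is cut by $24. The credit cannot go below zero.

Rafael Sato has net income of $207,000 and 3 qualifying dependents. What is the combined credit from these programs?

Dependent Care Credit: base = 3 × $3,150 = $9,450. $207,000 is below the $212,300 cutoff, so the full $9,450 applies.
Low-Income Housing Credit: $207,000 is below the $216,900 cutoff, so the full $6,125 applies.
Energy Efficiency Rebate: income exceeds $148,500 by $58,500 → 117 increments × $24 = $2,808 ≥ base, so the credit is $0.
Total: $9,450 + $6,125 + $0 = $15,575.

$15,575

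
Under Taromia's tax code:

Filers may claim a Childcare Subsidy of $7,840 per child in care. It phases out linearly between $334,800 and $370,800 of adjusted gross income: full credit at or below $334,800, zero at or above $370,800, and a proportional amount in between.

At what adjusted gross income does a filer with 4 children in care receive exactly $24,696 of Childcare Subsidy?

Full credit = 4 × $7,840 = $31,360.
$24,696 is 24,696/31,360 of the full $31,360, so 6,664/31,360 of the $36,000 range has been used: income = $334,800 + $36,000 × 6,664/31,360 = $342,450.

$342,450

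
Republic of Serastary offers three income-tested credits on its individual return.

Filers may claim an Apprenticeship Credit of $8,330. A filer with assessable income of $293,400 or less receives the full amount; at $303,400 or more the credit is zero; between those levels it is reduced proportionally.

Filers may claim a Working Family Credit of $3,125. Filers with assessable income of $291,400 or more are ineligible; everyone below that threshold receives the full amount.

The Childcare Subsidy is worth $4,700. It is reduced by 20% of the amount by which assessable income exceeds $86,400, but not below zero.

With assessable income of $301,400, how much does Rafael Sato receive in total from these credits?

$1,666

Apprenticeship Credit: $301,400 is $8,000 into a $10,000 phase-out range, leaving 2,000/10,000 of the credit: $8,330 × 2,000/10,000 = $1,666.
Working Family Credit: $301,400 meets or exceeds the $291,400 cutoff, so the credit is $0.
Childcare Subsidy: 20% of the $215,000 excess over $86,400 is $43,000 ≥ base, so the credit is $0.
Total: $1,666 + $0 + $0 = $1,666.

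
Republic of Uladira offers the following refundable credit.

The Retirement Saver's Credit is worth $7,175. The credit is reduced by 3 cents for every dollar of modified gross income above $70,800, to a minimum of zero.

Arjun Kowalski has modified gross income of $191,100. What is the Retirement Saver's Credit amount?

Retirement Saver's Credit: 3% of the $120,300 excess over $70,800 is $3,609; credit = $7,175 − $3,609 = $3,566.

$3,566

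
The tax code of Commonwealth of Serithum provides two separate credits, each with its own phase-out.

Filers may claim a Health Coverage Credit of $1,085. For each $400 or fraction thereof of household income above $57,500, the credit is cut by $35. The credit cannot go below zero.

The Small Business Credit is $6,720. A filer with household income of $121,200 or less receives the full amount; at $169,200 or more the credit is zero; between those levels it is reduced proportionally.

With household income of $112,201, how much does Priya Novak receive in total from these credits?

$6,720

Health Coverage Credit: income exceeds $57,500 by $54,701 → 137 increments × $35 = $4,795 ≥ base, so the credit is $0.
Small Business Credit: $112,201 is at or below the $121,200 threshold, so the full $6,720 applies.
Total: $0 + $6,720 = $6,720.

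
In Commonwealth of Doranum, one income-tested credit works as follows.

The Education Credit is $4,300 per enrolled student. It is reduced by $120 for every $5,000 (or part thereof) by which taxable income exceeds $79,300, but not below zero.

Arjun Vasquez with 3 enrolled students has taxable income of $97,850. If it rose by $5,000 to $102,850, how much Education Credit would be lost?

$120

At $97,850 — base = 3 × $4,300 = $12,900. income exceeds $79,300 by $18,550, which is 4 full-or-partial $5,000 increments; reduction = 4 × $120 = $480, leaving $12,420.
At $102,850 — base = 3 × $4,300 = $12,900. income exceeds $79,300 by $23,550, which is 5 full-or-partial $5,000 increments; reduction = 5 × $120 = $600, leaving $12,300.
Lost: $12,420 − $12,300 = $120.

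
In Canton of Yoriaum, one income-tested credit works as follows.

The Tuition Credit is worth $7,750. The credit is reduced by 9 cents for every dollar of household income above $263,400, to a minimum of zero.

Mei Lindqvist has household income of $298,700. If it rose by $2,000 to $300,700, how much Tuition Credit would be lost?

At $298,700 — 9% of the $35,300 excess over $263,400 is $3,177; credit = $7,750 − $3,177 = $4,573.
At $300,700 — 9% of the $37,300 excess over $263,400 is $3,357; credit = $7,750 − $3,357 = $4,393.
Lost: $4,573 − $4,393 = $180.

$180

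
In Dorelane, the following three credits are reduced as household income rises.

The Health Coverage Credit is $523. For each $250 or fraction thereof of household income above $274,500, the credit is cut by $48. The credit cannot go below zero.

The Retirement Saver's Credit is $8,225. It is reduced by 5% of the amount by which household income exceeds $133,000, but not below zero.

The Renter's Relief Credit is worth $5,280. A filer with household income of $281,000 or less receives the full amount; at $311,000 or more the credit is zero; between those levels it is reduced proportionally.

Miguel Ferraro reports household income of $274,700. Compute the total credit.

$6,895

Health Coverage Credit: income exceeds $274,500 by $200, which is 1 full-or-partial $250 increment; reduction = 1 × $48 = $48, leaving $475.
Retirement Saver's Credit: 5% of the $141,700 excess over $133,000 is $7,085; credit = $8,225 − $7,085 = $1,140.
Renter's Relief Credit: $274,700 is at or below the $281,000 threshold, so the full $5,280 applies.
Total: $475 + $1,140 + $5,280 = $6,895.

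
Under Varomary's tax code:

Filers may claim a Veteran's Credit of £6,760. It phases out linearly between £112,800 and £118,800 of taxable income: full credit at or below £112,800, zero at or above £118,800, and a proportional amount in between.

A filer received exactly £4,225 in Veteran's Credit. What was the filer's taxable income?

£4,225 is 4,225/6,760 of the full £6,760, so 2,535/6,760 of the £6,000 range has been used: income = £112,800 + £6,000 × 2,535/6,760 = £115,050.

£115,050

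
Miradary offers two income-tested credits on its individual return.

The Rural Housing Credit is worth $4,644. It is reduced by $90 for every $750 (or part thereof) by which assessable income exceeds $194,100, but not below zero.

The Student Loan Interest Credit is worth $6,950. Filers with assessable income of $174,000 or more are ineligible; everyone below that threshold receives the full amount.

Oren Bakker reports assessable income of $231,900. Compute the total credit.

Rural Housing Credit: income exceeds $194,100 by $37,800, which is 51 full-or-partial $750 increments; reduction = 51 × $90 = $4,590, leaving $54.
Student Loan Interest Credit: $231,900 meets or exceeds the $174,000 cutoff, so the credit is $0.
Total: $54 + $0 = $54.

$54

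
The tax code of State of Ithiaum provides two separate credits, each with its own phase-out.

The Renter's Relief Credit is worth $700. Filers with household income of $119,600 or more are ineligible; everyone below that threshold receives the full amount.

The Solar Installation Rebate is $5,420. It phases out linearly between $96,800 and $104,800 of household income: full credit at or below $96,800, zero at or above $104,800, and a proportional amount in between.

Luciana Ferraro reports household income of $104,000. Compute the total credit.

$1,242

Renter's Relief Credit: $104,000 is below the $119,600 cutoff, so the full $700 applies.
Solar Installation Rebate: $104,000 is $7,200 into a $8,000 phase-out range, leaving 800/8,000 of the credit: $5,420 × 800/8,000 = $542.
Total: $700 + $542 = $1,242.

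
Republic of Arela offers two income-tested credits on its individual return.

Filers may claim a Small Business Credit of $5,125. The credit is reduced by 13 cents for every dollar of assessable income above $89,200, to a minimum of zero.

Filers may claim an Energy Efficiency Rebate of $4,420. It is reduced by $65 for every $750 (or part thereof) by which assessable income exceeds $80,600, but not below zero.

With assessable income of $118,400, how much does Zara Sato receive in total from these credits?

$2,434

Small Business Credit: 13% of the $29,200 excess over $89,200 is $3,796; credit = $5,125 − $3,796 = $1,329.
Energy Efficiency Rebate: income exceeds $80,600 by $37,800, which is 51 full-or-partial $750 increments; reduction = 51 × $65 = $3,315, leaving $1,105.
Total: $1,329 + $1,105 = $2,434.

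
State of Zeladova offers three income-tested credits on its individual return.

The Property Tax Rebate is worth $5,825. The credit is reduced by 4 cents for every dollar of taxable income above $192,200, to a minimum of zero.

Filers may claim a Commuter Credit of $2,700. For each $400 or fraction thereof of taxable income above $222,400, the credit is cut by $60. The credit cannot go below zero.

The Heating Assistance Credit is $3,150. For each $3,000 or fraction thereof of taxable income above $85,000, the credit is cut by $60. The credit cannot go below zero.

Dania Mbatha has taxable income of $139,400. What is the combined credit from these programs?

Property Tax Rebate: $139,400 is at or below the $192,200 threshold, so the full $5,825 applies.
Commuter Credit: $139,400 is at or below the $222,400 threshold, so the full $2,700 applies.
Heating Assistance Credit: income exceeds $85,000 by $54,400, which is 19 full-or-partial $3,000 increments; reduction = 19 × $60 = $1,140, leaving $2,010.
Total: $5,825 + $2,700 + $2,010 = $10,535.

$10,535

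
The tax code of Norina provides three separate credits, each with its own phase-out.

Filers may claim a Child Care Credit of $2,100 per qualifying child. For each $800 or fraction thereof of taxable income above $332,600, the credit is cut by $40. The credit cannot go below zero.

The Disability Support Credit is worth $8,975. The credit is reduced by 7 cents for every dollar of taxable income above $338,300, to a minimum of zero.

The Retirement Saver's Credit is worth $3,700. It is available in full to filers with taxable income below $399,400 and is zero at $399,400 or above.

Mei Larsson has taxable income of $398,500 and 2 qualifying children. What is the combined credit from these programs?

$9,341

Child Care Credit: base = 2 × $2,100 = $4,200. income exceeds $332,600 by $65,900, which is 83 full-or-partial $800 increments; reduction = 83 × $40 = $3,320, leaving $880.
Disability Support Credit: 7% of the $60,200 excess over $338,300 is $4,214; credit = $8,975 − $4,214 = $4,761.
Retirement Saver's Credit: $398,500 is below the $399,400 cutoff, so the full $3,700 applies.
Total: $880 + $4,761 + $3,700 = $9,341.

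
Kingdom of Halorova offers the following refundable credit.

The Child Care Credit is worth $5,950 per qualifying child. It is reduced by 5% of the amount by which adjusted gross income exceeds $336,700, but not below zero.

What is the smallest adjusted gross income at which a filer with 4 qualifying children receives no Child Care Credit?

$812,700

Full credit = 4 × $5,950 = $23,800.
The credit falls by 5% of each dollar above $336,700, so it reaches zero when the excess is $23,800 / 5% = $476,000: income = $336,700 + $476,000 = $812,700.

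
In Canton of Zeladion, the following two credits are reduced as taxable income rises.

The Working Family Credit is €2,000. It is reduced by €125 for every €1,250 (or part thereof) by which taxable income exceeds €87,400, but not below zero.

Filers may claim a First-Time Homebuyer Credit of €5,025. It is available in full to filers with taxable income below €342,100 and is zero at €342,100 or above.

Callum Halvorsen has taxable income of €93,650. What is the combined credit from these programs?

€6,400

Working Family Credit: income exceeds €87,400 by €6,250, which is 5 full-or-partial €1,250 increments; reduction = 5 × €125 = €625, leaving €1,375.
First-Time Homebuyer Credit: €93,650 is below the €342,100 cutoff, so the full €5,025 applies.
Total: €1,375 + €5,025 = €6,400.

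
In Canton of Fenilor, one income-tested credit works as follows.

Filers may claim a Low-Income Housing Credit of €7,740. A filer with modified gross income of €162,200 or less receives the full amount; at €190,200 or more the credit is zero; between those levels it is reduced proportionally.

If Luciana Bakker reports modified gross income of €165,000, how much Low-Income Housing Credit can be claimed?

Low-Income Housing Credit: €165,000 is €2,800 into a €28,000 phase-out range, leaving 25,200/28,000 of the credit: €7,740 × 25,200/28,000 = €6,966.

€6,966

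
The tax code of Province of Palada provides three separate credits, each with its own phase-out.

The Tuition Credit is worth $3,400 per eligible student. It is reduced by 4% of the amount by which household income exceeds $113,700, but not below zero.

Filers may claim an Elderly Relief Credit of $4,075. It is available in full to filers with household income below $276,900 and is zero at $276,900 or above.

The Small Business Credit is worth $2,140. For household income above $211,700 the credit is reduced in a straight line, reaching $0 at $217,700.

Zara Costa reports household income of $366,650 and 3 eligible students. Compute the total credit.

Tuition Credit: base = 3 × $3,400 = $10,200. 4% of the $252,950 excess over $113,700 is $10,118; credit = $10,200 − $10,118 = $82.
Elderly Relief Credit: $366,650 meets or exceeds the $276,900 cutoff, so the credit is $0.
Small Business Credit: $366,650 is at or above $217,700, so the credit is $0.
Total: $82 + $0 + $0 = $82.

$82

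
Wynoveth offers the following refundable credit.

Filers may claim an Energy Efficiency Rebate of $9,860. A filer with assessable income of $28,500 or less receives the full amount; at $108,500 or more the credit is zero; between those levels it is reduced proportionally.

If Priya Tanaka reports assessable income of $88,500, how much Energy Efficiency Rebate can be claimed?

Energy Efficiency Rebate: $88,500 is $60,000 into a $80,000 phase-out range, leaving 20,000/80,000 of the credit: $9,860 × 20,000/80,000 = $2,465.

$2,465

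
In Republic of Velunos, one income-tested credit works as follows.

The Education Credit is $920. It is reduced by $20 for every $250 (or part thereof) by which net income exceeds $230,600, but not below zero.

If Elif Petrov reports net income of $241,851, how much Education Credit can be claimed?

$0

Education Credit: income exceeds $230,600 by $11,251 → 46 increments × $20 = $920 ≥ base, so the credit is $0.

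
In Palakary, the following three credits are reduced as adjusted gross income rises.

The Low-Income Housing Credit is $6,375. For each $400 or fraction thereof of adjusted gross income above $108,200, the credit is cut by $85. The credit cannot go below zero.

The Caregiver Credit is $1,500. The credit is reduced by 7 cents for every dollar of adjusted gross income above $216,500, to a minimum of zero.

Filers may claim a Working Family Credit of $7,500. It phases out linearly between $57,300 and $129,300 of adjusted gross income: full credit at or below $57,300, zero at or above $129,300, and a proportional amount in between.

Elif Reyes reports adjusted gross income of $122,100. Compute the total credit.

Low-Income Housing Credit: income exceeds $108,200 by $13,900, which is 35 full-or-partial $400 increments; reduction = 35 × $85 = $2,975, leaving $3,400.
Caregiver Credit: $122,100 is at or below the $216,500 threshold, so the full $1,500 applies.
Working Family Credit: $122,100 is $64,800 into a $72,000 phase-out range, leaving 7,200/72,000 of the credit: $7,500 × 7,200/72,000 = $750.
Total: $3,400 + $1,500 + $750 = $5,650.

$5,650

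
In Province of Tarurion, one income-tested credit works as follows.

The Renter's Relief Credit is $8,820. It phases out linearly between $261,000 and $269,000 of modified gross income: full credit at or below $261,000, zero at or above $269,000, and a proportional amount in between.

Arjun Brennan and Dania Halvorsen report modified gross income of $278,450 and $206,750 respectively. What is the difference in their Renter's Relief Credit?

$8,820

Arjun ($278,450): Renter's Relief Credit: $278,450 is at or above $269,000, so the credit is $0.
Dania ($206,750): Renter's Relief Credit: $206,750 is at or below the $261,000 threshold, so the full $8,820 applies.
Difference: |$0 − $8,820| = $8,820.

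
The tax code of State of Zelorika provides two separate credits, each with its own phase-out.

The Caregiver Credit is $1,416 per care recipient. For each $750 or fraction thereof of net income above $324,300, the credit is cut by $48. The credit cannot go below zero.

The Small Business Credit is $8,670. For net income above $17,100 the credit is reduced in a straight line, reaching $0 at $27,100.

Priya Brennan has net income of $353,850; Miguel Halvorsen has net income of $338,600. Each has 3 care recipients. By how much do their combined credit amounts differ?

$960

Priya ($353,850): Caregiver Credit: base = 3 × $1,416 = $4,248. income exceeds $324,300 by $29,550, which is 40 full-or-partial $750 increments; reduction = 40 × $48 = $1,920, leaving $2,328. Small Business Credit: $353,850 is at or above $27,100, so the credit is $0. total $2,328 + $0 = $2,328
Miguel ($338,600): Caregiver Credit: base = 3 × $1,416 = $4,248. income exceeds $324,300 by $14,300, which is 20 full-or-partial $750 increments; reduction = 20 × $48 = $960, leaving $3,288. Small Business Credit: $338,600 is at or above $27,100, so the credit is $0. total $3,288 + $0 = $3,288
Difference: |$2,328 − $3,288| = $960.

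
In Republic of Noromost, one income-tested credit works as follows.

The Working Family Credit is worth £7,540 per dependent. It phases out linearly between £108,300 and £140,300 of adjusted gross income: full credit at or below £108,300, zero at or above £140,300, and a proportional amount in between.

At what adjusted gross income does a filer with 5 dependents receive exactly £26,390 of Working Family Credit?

£117,900

Full credit = 5 × £7,540 = £37,700.
£26,390 is 26,390/37,700 of the full £37,700, so 11,310/37,700 of the £32,000 range has been used: income = £108,300 + £32,000 × 11,310/37,700 = £117,900.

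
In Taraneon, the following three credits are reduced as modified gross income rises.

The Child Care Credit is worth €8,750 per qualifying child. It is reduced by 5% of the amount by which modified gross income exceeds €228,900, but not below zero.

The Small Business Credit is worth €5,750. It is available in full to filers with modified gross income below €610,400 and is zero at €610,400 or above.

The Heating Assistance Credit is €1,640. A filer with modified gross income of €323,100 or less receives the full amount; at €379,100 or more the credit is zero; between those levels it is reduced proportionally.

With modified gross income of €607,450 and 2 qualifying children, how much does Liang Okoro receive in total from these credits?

€5,750

Child Care Credit: base = 2 × €8,750 = €17,500. 5% of the €378,550 excess over €228,900 is €18,927.50 ≥ base, so the credit is €0.
Small Business Credit: €607,450 is below the €610,400 cutoff, so the full €5,750 applies.
Heating Assistance Credit: €607,450 is at or above €379,100, so the credit is €0.
Total: €0 + €5,750 + €0 = €5,750.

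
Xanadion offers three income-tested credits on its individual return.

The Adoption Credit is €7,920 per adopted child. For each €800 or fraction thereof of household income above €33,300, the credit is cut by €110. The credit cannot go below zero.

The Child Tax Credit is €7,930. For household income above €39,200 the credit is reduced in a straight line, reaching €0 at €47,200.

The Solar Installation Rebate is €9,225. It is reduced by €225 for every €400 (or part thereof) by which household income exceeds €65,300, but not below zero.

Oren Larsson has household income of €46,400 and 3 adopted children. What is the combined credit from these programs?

Adoption Credit: base = 3 × €7,920 = €23,760. income exceeds €33,300 by €13,100, which is 17 full-or-partial €800 increments; reduction = 17 × €110 = €1,870, leaving €21,890.
Child Tax Credit: €46,400 is €7,200 into a €8,000 phase-out range, leaving 800/8,000 of the credit: €7,930 × 800/8,000 = €793.
Solar Installation Rebate: €46,400 is at or below the €65,300 threshold, so the full €9,225 applies.
Total: €21,890 + €793 + €9,225 = €31,908.

€31,908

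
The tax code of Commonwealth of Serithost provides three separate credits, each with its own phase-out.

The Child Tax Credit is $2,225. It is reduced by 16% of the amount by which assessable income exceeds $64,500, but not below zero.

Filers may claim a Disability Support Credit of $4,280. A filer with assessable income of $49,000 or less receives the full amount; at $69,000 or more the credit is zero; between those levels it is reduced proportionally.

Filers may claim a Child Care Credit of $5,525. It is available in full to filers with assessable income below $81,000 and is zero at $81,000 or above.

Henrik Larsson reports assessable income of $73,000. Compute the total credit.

$6,390

Child Tax Credit: 16% of the $8,500 excess over $64,500 is $1,360; credit = $2,225 − $1,360 = $865.
Disability Support Credit: $73,000 is at or above $69,000, so the credit is $0.
Child Care Credit: $73,000 is below the $81,000 cutoff, so the full $5,525 applies.
Total: $865 + $0 + $5,525 = $6,390.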